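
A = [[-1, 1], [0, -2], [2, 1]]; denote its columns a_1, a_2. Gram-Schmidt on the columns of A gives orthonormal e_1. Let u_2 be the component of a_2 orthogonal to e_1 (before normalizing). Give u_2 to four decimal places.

a_1 = (-1, 0, 2); ‖a_1‖ = 2.2361, so e_1 = (-0.4472, 0.0000, 0.8944).
e_1·a_2 = (-0.4472)·1 + 0.0000·(-2) + 0.8944·1 = 0.4472.
u_2 = a_2 − 0.4472·e_1 = (1.2000, -2.0000, 0.6000).

u_2 = (1.2000, -2.0000, 0.6000)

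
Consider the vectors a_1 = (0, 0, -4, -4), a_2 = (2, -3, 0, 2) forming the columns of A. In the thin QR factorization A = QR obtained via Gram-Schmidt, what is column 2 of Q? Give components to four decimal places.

e_2 = (0.5164, -0.7746, -0.2582, 0.2582)

e_1 = a_1/‖a_1‖ = (0, 0, -4, -4)/5.6569 = (0.0000, 0.0000, -0.7071, -0.7071).
r_{12} = e_1·a_2 = -1.4142.
u_2 = a_2 + 1.4142·e_1 = (2.0000, -3.0000, -1.0000, 1.0000).
‖u_2‖ = 3.8730, so e_2 = (0.5164, -0.7746, -0.2582, 0.2582).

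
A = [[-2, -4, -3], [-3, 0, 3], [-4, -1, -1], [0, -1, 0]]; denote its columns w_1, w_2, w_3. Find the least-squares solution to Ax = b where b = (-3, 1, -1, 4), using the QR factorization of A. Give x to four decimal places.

x = (0.4155, -0.5049, 1.0078)

w_1 = (-2, -3, -4, 0); ‖w_1‖ = 5.3852, so q_1 = (-0.3714, -0.5571, -0.7428, 0.0000).
q_1·w_2 = (-0.3714)·(-4) + (-0.5571)·0 + (-0.7428)·(-1) + 0.0000·(-1) = 2.2283.
u_2 = w_2 − 2.2283·q_1 = (-3.1724, 1.2414, 0.6552, -1.0000).
‖u_2‖ = 3.6103, so q_2 = (-0.8787, 0.3438, 0.1815, -0.2770).
q_1·w_3 = (-0.3714)·(-3) + (-0.5571)·3 + (-0.7428)·(-1) + 0.0000·0 = 0.1857; q_2·w_3 = (-0.8787)·(-3) + 0.3438·3 + 0.1815·(-1) + (-0.2770)·0 = 3.4862.
u_3 = w_3 − 0.1857·q_1 − 3.4862·q_2 = (0.1323, 1.9048, -1.4947, 0.9656).
‖u_3‖ = 2.6100, so q_3 = (0.0507, 0.7298, -0.5727, 0.3700).
Qᵀb = (1.2999, 1.6906, 2.6303).
Back-substitute: x_3 = 2.6303/2.6100 = 1.0078.
x_2 = (1.6906 − 3.4862·1.0078)/3.6103 = -0.5049.
x_1 = (1.2999 − 2.2283·(-0.5049) − 0.1857·1.0078)/5.3852 = 0.4155.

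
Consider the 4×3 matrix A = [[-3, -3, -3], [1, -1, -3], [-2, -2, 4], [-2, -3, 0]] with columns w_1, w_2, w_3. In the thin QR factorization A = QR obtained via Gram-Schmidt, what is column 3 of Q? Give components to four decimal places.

q_3 = (-0.6466, -0.0948, 0.7328, 0.1897)

q_1 = w_1/‖w_1‖ = (-3, 1, -2, -2)/4.2426 = (-0.7071, 0.2357, -0.4714, -0.4714).
r_{12} = q_1·w_2 = 4.2426.
u_2 = w_2 − 4.2426·q_1 = (0.0000, -2.0000, 0.0000, -1.0000).
‖u_2‖ = 2.2361, so q_2 = (0.0000, -0.8944, 0.0000, -0.4472).
r_{13} = q_1·w_3 = -0.4714; r_{23} = q_2·w_3 = 2.6833.
u_3 = w_3 + 0.4714·q_1 − 2.6833·q_2 = (-3.3333, -0.4889, 3.7778, 0.9778).
‖u_3‖ = 5.1554, so q_3 = (-0.6466, -0.0948, 0.7328, 0.1897).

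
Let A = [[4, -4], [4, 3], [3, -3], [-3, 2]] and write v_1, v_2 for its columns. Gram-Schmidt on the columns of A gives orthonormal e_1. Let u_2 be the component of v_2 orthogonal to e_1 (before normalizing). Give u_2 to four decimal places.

e_1 = v_1/‖v_1‖ = (4, 4, 3, -3)/7.0711 = (0.5657, 0.5657, 0.4243, -0.4243).
r_{12} = e_1·v_2 = -2.6870.
u_2 = v_2 + 2.6870·e_1 = (-2.4800, 4.5200, -1.8600, 0.8600).

u_2 = (-2.4800, 4.5200, -1.8600, 0.8600)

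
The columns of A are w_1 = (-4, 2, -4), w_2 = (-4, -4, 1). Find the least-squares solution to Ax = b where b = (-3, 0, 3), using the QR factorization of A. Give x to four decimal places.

x = (-0.0512, 0.4608)

w_1 = (-4, 2, -4); ‖w_1‖ = 6.0000, so e_1 = (-0.6667, 0.3333, -0.6667).
e_1·w_2 = (-0.6667)·(-4) + 0.3333·(-4) + (-0.6667)·1 = 0.6667.
u_2 = w_2 − 0.6667·e_1 = (-3.5556, -4.2222, 1.4444).
‖u_2‖ = 5.7057, so e_2 = (-0.6232, -0.7400, 0.2532).
Qᵀb = (0.0000, 2.6289).
Back-substitute: x_2 = 2.6289/5.7057 = 0.4608.
x_1 = (0.0000 − 0.6667·0.4608)/6.0000 = -0.0512.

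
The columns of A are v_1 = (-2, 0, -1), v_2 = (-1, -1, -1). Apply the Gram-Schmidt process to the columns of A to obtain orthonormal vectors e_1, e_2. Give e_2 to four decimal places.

e_1 = v_1/‖v_1‖ = (-2, 0, -1)/2.2361 = (-0.8944, 0.0000, -0.4472).
r_{12} = e_1·v_2 = 1.3416.
u_2 = v_2 − 1.3416·e_1 = (0.2000, -1.0000, -0.4000).
‖u_2‖ = 1.0954, so e_2 = (0.1826, -0.9129, -0.3651).

e_2 = (0.1826, -0.9129, -0.3651)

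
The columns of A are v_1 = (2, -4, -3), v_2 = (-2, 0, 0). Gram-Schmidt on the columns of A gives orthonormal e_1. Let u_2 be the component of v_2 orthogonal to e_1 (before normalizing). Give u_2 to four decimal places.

u_2 = (-1.7241, -0.5517, -0.4138)

v_1 = (2, -4, -3); ‖v_1‖ = 5.3852, so e_1 = (0.3714, -0.7428, -0.5571).
e_1·v_2 = 0.3714·(-2) + (-0.7428)·0 + (-0.5571)·0 = -0.7428.
u_2 = v_2 + 0.7428·e_1 = (-1.7241, -0.5517, -0.4138).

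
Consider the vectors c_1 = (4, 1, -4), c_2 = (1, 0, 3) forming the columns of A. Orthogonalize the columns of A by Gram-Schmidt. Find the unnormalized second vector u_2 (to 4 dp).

c_1 = (4, 1, -4); ‖c_1‖ = 5.7446, so e_1 = (0.6963, 0.1741, -0.6963).
e_1·c_2 = 0.6963·1 + 0.1741·0 + (-0.6963)·3 = -1.3926.
u_2 = c_2 + 1.3926·e_1 = (1.9697, 0.2424, 2.0303).

u_2 = (1.9697, 0.2424, 2.0303)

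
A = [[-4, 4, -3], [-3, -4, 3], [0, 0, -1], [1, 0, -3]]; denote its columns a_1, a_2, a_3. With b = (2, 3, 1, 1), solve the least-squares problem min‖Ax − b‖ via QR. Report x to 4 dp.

a_1 = (-4, -3, 0, 1); ‖a_1‖ = 5.0990, so e_1 = (-0.7845, -0.5883, 0.0000, 0.1961).
e_1·a_2 = (-0.7845)·4 + (-0.5883)·(-4) + 0.0000·0 + 0.1961·0 = -0.7845.
u_2 = a_2 + 0.7845·e_1 = (3.3846, -4.4615, 0.0000, 0.1538).
‖u_2‖ = 5.6022, so e_2 = (0.6042, -0.7964, 0.0000, 0.0275).
e_1·a_3 = (-0.7845)·(-3) + (-0.5883)·3 + 0.0000·(-1) + 0.1961·(-3) = 0.0000; e_2·a_3 = 0.6042·(-3) + (-0.7964)·3 + 0.0000·(-1) + 0.0275·(-3) = -4.2840.
u_3 = a_3 + 0.0000·e_1 + 4.2840·e_2 = (-0.4118, -0.4118, -1.0000, -2.8824).
‖u_3‖ = 3.1060, so e_3 = (-0.1326, -0.1326, -0.3220, -0.9280).
Qᵀb = (-3.1379, -1.1534, -1.9128).
Back-substitute: x_3 = -1.9128/3.1060 = -0.6159.
x_2 = (-1.1534 + 4.2840·(-0.6159))/5.6022 = -0.6768.
x_1 = (-3.1379 + 0.7845·(-0.6768) + 0.0000·(-0.6159))/5.0990 = -0.7195.

x = (-0.7195, -0.6768, -0.6159)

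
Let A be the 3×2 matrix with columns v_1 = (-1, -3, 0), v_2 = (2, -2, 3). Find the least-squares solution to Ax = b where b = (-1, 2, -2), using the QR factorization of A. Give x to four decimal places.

x = (-0.2403, -0.6494)

v_1 = (-1, -3, 0); ‖v_1‖ = 3.1623, so e_1 = (-0.3162, -0.9487, 0.0000).
e_1·v_2 = (-0.3162)·2 + (-0.9487)·(-2) + 0.0000·3 = 1.2649.
u_2 = v_2 − 1.2649·e_1 = (2.4000, -0.8000, 3.0000).
‖u_2‖ = 3.9243, so e_2 = (0.6116, -0.2039, 0.7645).
Qᵀb = (-1.5811, -2.5482).
Back-substitute: x_2 = -2.5482/3.9243 = -0.6494.
x_1 = (-1.5811 − 1.2649·(-0.6494))/3.1623 = -0.2403.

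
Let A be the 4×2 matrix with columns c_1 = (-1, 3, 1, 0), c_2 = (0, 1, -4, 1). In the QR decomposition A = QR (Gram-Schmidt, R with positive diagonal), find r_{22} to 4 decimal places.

r_{22} = 4.2319

c_1 = (-1, 3, 1, 0); ‖c_1‖ = 3.3166, so q_1 = (-0.3015, 0.9045, 0.3015, 0.0000).
q_1·c_2 = (-0.3015)·0 + 0.9045·1 + 0.3015·(-4) + 0.0000·1 = -0.3015.
u_2 = c_2 + 0.3015·q_1 = (-0.0909, 1.2727, -3.9091, 1.0000).
r_{22} = ‖u_2‖ = 4.2319.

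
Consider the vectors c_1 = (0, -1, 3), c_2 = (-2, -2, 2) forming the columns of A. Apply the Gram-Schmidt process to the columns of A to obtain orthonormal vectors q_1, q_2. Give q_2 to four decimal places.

q_2 = (-0.8452, -0.5071, -0.1690)

c_1 = (0, -1, 3); ‖c_1‖ = 3.1623, so q_1 = (0.0000, -0.3162, 0.9487).
q_1·c_2 = 0.0000·(-2) + (-0.3162)·(-2) + 0.9487·2 = 2.5298.
u_2 = c_2 − 2.5298·q_1 = (-2.0000, -1.2000, -0.4000).
‖u_2‖ = 2.3664, so q_2 = (-0.8452, -0.5071, -0.1690).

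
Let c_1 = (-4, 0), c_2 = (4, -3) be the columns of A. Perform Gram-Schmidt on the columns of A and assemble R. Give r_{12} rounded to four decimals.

q_1 = c_1/‖c_1‖ = (-4, 0)/4.0000 = (-1.0000, 0.0000).
r_{12} = q_1·c_2 = -4.0000.

r_{12} = -4.0000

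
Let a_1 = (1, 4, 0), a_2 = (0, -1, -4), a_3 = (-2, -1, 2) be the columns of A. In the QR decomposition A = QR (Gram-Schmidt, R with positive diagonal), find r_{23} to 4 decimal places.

a_1 = (1, 4, 0); ‖a_1‖ = 4.1231, so e_1 = (0.2425, 0.9701, 0.0000).
e_1·a_2 = 0.2425·0 + 0.9701·(-1) + 0.0000·(-4) = -0.9701.
u_2 = a_2 + 0.9701·e_1 = (0.2353, -0.0588, -4.0000).
‖u_2‖ = 4.0073, so e_2 = (0.0587, -0.0147, -0.9982).
r_{23} = e_2·a_3 = -2.0991.

r_{23} = -2.0991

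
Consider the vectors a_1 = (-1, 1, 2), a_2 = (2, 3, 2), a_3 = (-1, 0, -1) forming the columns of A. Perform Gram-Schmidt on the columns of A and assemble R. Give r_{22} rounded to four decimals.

a_1 = (-1, 1, 2); ‖a_1‖ = 2.4495, so e_1 = (-0.4082, 0.4082, 0.8165).
e_1·a_2 = (-0.4082)·2 + 0.4082·3 + 0.8165·2 = 2.0412.
u_2 = a_2 − 2.0412·e_1 = (2.8333, 2.1667, 0.3333).
r_{22} = ‖u_2‖ = 3.5824.

r_{22} = 3.5824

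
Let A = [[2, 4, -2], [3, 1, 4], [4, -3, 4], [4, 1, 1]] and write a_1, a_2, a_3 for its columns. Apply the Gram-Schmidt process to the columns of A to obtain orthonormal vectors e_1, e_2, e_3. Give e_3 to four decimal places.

a_1 = (2, 3, 4, 4); ‖a_1‖ = 6.7082, so e_1 = (0.2981, 0.4472, 0.5963, 0.5963).
e_1·a_2 = 0.2981·4 + 0.4472·1 + 0.5963·(-3) + 0.5963·1 = 0.4472.
u_2 = a_2 − 0.4472·e_1 = (3.8667, 0.8000, -3.2667, 0.7333).
‖u_2‖ = 5.1769, so e_2 = (0.7469, 0.1545, -0.6310, 0.1417).
e_1·a_3 = 0.2981·(-2) + 0.4472·4 + 0.5963·4 + 0.5963·1 = 4.1740; e_2·a_3 = 0.7469·(-2) + 0.1545·4 + (-0.6310)·4 + 0.1417·1 = -3.2581.
u_3 = a_3 − 4.1740·e_1 + 3.2581·e_2 = (-0.8109, 2.6368, -0.5448, -1.0274).
‖u_3‖ = 2.9938, so e_3 = (-0.2709, 0.8808, -0.1820, -0.3432).

e_3 = (-0.2709, 0.8808, -0.1820, -0.3432)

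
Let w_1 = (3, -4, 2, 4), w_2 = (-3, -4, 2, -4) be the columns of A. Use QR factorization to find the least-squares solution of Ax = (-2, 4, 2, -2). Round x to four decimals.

x = (-0.5800, -0.0200)

w_1 = (3, -4, 2, 4); ‖w_1‖ = 6.7082, so q_1 = (0.4472, -0.5963, 0.2981, 0.5963).
q_1·w_2 = 0.4472·(-3) + (-0.5963)·(-4) + 0.2981·2 + 0.5963·(-4) = -0.7454.
u_2 = w_2 + 0.7454·q_1 = (-2.6667, -4.4444, 2.2222, -3.5556).
‖u_2‖ = 6.6667, so q_2 = (-0.4000, -0.6667, 0.3333, -0.5333).
Qᵀb = (-3.8759, -0.1333).
Back-substitute: x_2 = -0.1333/6.6667 = -0.0200.
x_1 = (-3.8759 + 0.7454·(-0.0200))/6.7082 = -0.5800.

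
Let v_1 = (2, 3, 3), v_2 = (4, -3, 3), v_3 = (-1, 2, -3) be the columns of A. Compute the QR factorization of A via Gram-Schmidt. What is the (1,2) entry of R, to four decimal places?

r_{12} = 1.7056

v_1 = (2, 3, 3); ‖v_1‖ = 4.6904, so q_1 = (0.4264, 0.6396, 0.6396).
r_{12} = q_1·v_2 = 1.7056.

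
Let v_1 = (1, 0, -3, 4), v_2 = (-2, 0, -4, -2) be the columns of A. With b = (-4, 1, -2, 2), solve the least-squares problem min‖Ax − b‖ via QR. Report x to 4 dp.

x = (0.3484, 0.4710)

v_1 = (1, 0, -3, 4); ‖v_1‖ = 5.0990, so e_1 = (0.1961, 0.0000, -0.5883, 0.7845).
e_1·v_2 = 0.1961·(-2) + 0.0000·0 + (-0.5883)·(-4) + 0.7845·(-2) = 0.3922.
u_2 = v_2 − 0.3922·e_1 = (-2.0769, 0.0000, -3.7692, -2.3077).
‖u_2‖ = 4.8833, so e_2 = (-0.4253, 0.0000, -0.7719, -0.4726).
Qᵀb = (1.9612, 2.2999).
Back-substitute: x_2 = 2.2999/4.8833 = 0.4710.
x_1 = (1.9612 − 0.3922·0.4710)/5.0990 = 0.3484.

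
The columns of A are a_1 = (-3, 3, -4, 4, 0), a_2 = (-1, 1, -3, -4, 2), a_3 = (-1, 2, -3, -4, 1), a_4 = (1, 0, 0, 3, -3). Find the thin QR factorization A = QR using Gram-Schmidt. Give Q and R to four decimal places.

a_1 = (-3, 3, -4, 4, 0); ‖a_1‖ = 7.0711, so q_1 = (-0.4243, 0.4243, -0.5657, 0.5657, 0.0000).
q_1·a_2 = (-0.4243)·(-1) + 0.4243·1 + (-0.5657)·(-3) + 0.5657·(-4) + 0.0000·2 = 0.2828.
u_2 = a_2 − 0.2828·q_1 = (-0.8800, 0.8800, -2.8400, -4.1600, 2.0000).
‖u_2‖ = 5.5606, so q_2 = (-0.1583, 0.1583, -0.5107, -0.7481, 0.3597).
q_1·a_3 = (-0.4243)·(-1) + 0.4243·2 + (-0.5657)·(-3) + 0.5657·(-4) + 0.0000·1 = 0.7071; q_2·a_3 = (-0.1583)·(-1) + 0.1583·2 + (-0.5107)·(-3) + (-0.7481)·(-4) + 0.3597·1 = 5.3592.
u_3 = a_3 − 0.7071·q_1 − 5.3592·q_2 = (0.1481, 0.8519, 0.1371, -0.3907, -0.9276).
‖u_3‖ = 1.3340, so q_3 = (0.1110, 0.6386, 0.1028, -0.2929, -0.6953).
q_1·a_4 = (-0.4243)·1 + 0.4243·0 + (-0.5657)·0 + 0.5657·3 + 0.0000·(-3) = 1.2728; q_2·a_4 = (-0.1583)·1 + 0.1583·0 + (-0.5107)·0 + (-0.7481)·3 + 0.3597·(-3) = -3.4817; q_3·a_4 = 0.1110·1 + 0.6386·0 + 0.1028·0 + (-0.2929)·3 + (-0.6953)·(-3) = 1.3184.
u_4 = a_4 − 1.2728·q_1 + 3.4817·q_2 − 1.3184·q_3 = (0.8426, -0.8310, -1.1937, 0.0614, -0.8310).
‖u_4‖ = 1.8761, so q_4 = (0.4491, -0.4429, -0.6363, 0.0327, -0.4429).

Q = [[-0.4243, -0.1583, 0.1110, 0.4491], [0.4243, 0.1583, 0.6386, -0.4429], [-0.5657, -0.5107, 0.1028, -0.6363], [0.5657, -0.7481, -0.2929, 0.0327], [0.0000, 0.3597, -0.6953, -0.4429]], R = [[7.0711, 0.2828, 0.7071, 1.2728], [0.0000, 5.5606, 5.3592, -3.4817], [0.0000, 0.0000, 1.3340, 1.3184], [0.0000, 0.0000, 0.0000, 1.8761]]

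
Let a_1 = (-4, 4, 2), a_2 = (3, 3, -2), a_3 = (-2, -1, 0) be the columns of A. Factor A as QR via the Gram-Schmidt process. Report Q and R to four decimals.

Q = [[-0.6667, 0.5504, -0.5026], [0.6667, 0.7419, -0.0718], [0.3333, -0.3829, -0.8615]], R = [[6.0000, -0.6667, 0.6667], [0.0000, 4.6428, -1.8428], [0.0000, 0.0000, 1.0769]]

a_1 = (-4, 4, 2); ‖a_1‖ = 6.0000, so e_1 = (-0.6667, 0.6667, 0.3333).
e_1·a_2 = (-0.6667)·3 + 0.6667·3 + 0.3333·(-2) = -0.6667.
u_2 = a_2 + 0.6667·e_1 = (2.5556, 3.4444, -1.7778).
‖u_2‖ = 4.6428, so e_2 = (0.5504, 0.7419, -0.3829).
e_1·a_3 = (-0.6667)·(-2) + 0.6667·(-1) + 0.3333·0 = 0.6667; e_2·a_3 = 0.5504·(-2) + 0.7419·(-1) + (-0.3829)·0 = -1.8428.
u_3 = a_3 − 0.6667·e_1 + 1.8428·e_2 = (-0.5412, -0.0773, -0.9278).
‖u_3‖ = 1.0769, so e_3 = (-0.5026, -0.0718, -0.8615).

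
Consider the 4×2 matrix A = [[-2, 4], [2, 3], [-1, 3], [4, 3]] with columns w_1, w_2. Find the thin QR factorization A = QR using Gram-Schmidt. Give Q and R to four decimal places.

e_1 = w_1/‖w_1‖ = (-2, 2, -1, 4)/5.0000 = (-0.4000, 0.4000, -0.2000, 0.8000).
r_{12} = e_1·w_2 = 1.4000.
u_2 = w_2 − 1.4000·e_1 = (4.5600, 2.4400, 3.2800, 1.8800).
‖u_2‖ = 6.4062, so e_2 = (0.7118, 0.3809, 0.5120, 0.2935).

Q = [[-0.4000, 0.7118], [0.4000, 0.3809], [-0.2000, 0.5120], [0.8000, 0.2935]], R = [[5.0000, 1.4000], [0.0000, 6.4062]]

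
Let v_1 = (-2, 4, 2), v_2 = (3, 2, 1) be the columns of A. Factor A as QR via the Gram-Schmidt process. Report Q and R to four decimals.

e_1 = v_1/‖v_1‖ = (-2, 4, 2)/4.8990 = (-0.4082, 0.8165, 0.4082).
r_{12} = e_1·v_2 = 0.8165.
u_2 = v_2 − 0.8165·e_1 = (3.3333, 1.3333, 0.6667).
‖u_2‖ = 3.6515, so e_2 = (0.9129, 0.3651, 0.1826).

Q = [[-0.4082, 0.9129], [0.8165, 0.3651], [0.4082, 0.1826]], R = [[4.8990, 0.8165], [0.0000, 3.6515]]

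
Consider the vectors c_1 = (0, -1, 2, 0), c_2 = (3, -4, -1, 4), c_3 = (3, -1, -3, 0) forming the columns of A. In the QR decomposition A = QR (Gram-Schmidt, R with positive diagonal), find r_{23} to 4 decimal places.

r_{23} = 2.8043

c_1 = (0, -1, 2, 0); ‖c_1‖ = 2.2361, so e_1 = (0.0000, -0.4472, 0.8944, 0.0000).
e_1·c_2 = 0.0000·3 + (-0.4472)·(-4) + 0.8944·(-1) + 0.0000·4 = 0.8944.
u_2 = c_2 − 0.8944·e_1 = (3.0000, -3.6000, -1.8000, 4.0000).
‖u_2‖ = 6.4187, so e_2 = (0.4674, -0.5609, -0.2804, 0.6232).
r_{23} = e_2·c_3 = 2.8043.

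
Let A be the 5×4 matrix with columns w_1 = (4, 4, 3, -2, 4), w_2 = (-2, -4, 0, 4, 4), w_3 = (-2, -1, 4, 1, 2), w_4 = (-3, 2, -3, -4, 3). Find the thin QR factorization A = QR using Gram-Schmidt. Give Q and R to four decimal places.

Q = [[0.5121, -0.1375, -0.4962, -0.6223], [0.5121, -0.4268, -0.0156, 0.1899], [0.3841, 0.1138, 0.8461, -0.3375], [-0.2561, 0.5027, -0.0939, -0.5378], [0.5121, 0.7303, -0.1698, 0.4166]], R = [[7.8102, -2.0486, 0.7682, 0.8963], [0.0000, 6.9140, 3.1203, -0.6022], [0.0000, 0.0000, 3.9590, -1.2148], [0.0000, 0.0000, 0.0000, 6.6602]]

w_1 = (4, 4, 3, -2, 4); ‖w_1‖ = 7.8102, so e_1 = (0.5121, 0.5121, 0.3841, -0.2561, 0.5121).
e_1·w_2 = 0.5121·(-2) + 0.5121·(-4) + 0.3841·0 + (-0.2561)·4 + 0.5121·4 = -2.0486.
u_2 = w_2 + 2.0486·e_1 = (-0.9508, -2.9508, 0.7869, 3.4754, 5.0492).
‖u_2‖ = 6.9140, so e_2 = (-0.1375, -0.4268, 0.1138, 0.5027, 0.7303).
e_1·w_3 = 0.5121·(-2) + 0.5121·(-1) + 0.3841·4 + (-0.2561)·1 + 0.5121·2 = 0.7682; e_2·w_3 = (-0.1375)·(-2) + (-0.4268)·(-1) + 0.1138·4 + 0.5027·1 + 0.7303·2 = 3.1203.
u_3 = w_3 − 0.7682·e_1 − 3.1203·e_2 = (-1.9643, -0.0617, 3.3498, -0.3717, -0.6722).
‖u_3‖ = 3.9590, so e_3 = (-0.4962, -0.0156, 0.8461, -0.0939, -0.1698).
e_1·w_4 = 0.5121·(-3) + 0.5121·2 + 0.3841·(-3) + (-0.2561)·(-4) + 0.5121·3 = 0.8963; e_2·w_4 = (-0.1375)·(-3) + (-0.4268)·2 + 0.1138·(-3) + 0.5027·(-4) + 0.7303·3 = -0.6022; e_3·w_4 = (-0.4962)·(-3) + (-0.0156)·2 + 0.8461·(-3) + (-0.0939)·(-4) + (-0.1698)·3 = -1.2148.
u_4 = w_4 − 0.8963·e_1 + 0.6022·e_2 + 1.2148·e_3 = (-4.1446, 1.2650, -2.2479, -3.5818, 2.7745).
‖u_4‖ = 6.6602, so e_4 = (-0.6223, 0.1899, -0.3375, -0.5378, 0.4166).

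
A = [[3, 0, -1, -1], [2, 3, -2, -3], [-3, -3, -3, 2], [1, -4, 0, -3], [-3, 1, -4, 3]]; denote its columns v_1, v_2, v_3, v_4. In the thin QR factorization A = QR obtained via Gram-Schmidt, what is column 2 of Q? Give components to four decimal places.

q_2 = (-0.1306, 0.4352, -0.3917, -0.7398, 0.3046)

v_1 = (3, 2, -3, 1, -3); ‖v_1‖ = 5.6569, so q_1 = (0.5303, 0.3536, -0.5303, 0.1768, -0.5303).
q_1·v_2 = 0.5303·0 + 0.3536·3 + (-0.5303)·(-3) + 0.1768·(-4) + (-0.5303)·1 = 1.4142.
u_2 = v_2 − 1.4142·q_1 = (-0.7500, 2.5000, -2.2500, -4.2500, 1.7500).
‖u_2‖ = 5.7446, so q_2 = (-0.1306, 0.4352, -0.3917, -0.7398, 0.3046).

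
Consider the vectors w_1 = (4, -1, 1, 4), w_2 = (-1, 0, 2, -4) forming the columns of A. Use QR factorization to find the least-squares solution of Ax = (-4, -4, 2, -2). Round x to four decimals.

x = (-0.2308, 0.5641)

w_1 = (4, -1, 1, 4); ‖w_1‖ = 5.8310, so e_1 = (0.6860, -0.1715, 0.1715, 0.6860).
e_1·w_2 = 0.6860·(-1) + (-0.1715)·0 + 0.1715·2 + 0.6860·(-4) = -3.0870.
u_2 = w_2 + 3.0870·e_1 = (1.1176, -0.5294, 2.5294, -1.8824).
‖u_2‖ = 3.3868, so e_2 = (0.3300, -0.1563, 0.7468, -0.5558).
Qᵀb = (-3.0870, 1.9105).
Back-substitute: x_2 = 1.9105/3.3868 = 0.5641.
x_1 = (-3.0870 + 3.0870·0.5641)/5.8310 = -0.2308.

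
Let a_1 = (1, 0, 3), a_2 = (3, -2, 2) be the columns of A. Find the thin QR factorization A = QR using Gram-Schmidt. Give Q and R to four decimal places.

e_1 = a_1/‖a_1‖ = (1, 0, 3)/3.1623 = (0.3162, 0.0000, 0.9487).
r_{12} = e_1·a_2 = 2.8460.
u_2 = a_2 − 2.8460·e_1 = (2.1000, -2.0000, -0.7000).
‖u_2‖ = 2.9833, so e_2 = (0.7039, -0.6704, -0.2346).

Q = [[0.3162, 0.7039], [0.0000, -0.6704], [0.9487, -0.2346]], R = [[3.1623, 2.8460], [0.0000, 2.9833]]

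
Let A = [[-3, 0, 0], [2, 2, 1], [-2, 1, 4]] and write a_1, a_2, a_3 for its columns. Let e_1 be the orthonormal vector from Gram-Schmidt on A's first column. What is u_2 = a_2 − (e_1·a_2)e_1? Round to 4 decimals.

u_2 = (0.3529, 1.7647, 1.2353)

a_1 = (-3, 2, -2); ‖a_1‖ = 4.1231, so e_1 = (-0.7276, 0.4851, -0.4851).
e_1·a_2 = (-0.7276)·0 + 0.4851·2 + (-0.4851)·1 = 0.4851.
u_2 = a_2 − 0.4851·e_1 = (0.3529, 1.7647, 1.2353).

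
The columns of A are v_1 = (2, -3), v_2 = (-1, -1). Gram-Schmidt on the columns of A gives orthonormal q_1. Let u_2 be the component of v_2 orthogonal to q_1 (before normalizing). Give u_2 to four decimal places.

v_1 = (2, -3); ‖v_1‖ = 3.6056, so q_1 = (0.5547, -0.8321).
q_1·v_2 = 0.5547·(-1) + (-0.8321)·(-1) = 0.2774.
u_2 = v_2 − 0.2774·q_1 = (-1.1538, -0.7692).

u_2 = (-1.1538, -0.7692)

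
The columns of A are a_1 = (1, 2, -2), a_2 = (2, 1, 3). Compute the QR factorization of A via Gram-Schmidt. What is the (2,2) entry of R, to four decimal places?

a_1 = (1, 2, -2); ‖a_1‖ = 3.0000, so e_1 = (0.3333, 0.6667, -0.6667).
e_1·a_2 = 0.3333·2 + 0.6667·1 + (-0.6667)·3 = -0.6667.
u_2 = a_2 + 0.6667·e_1 = (2.2222, 1.4444, 2.5556).
r_{22} = ‖u_2‖ = 3.6818.

r_{22} = 3.6818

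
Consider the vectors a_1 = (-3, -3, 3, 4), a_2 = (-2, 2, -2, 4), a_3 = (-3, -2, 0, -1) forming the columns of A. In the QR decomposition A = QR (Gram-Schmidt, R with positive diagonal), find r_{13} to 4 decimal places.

r_{13} = 1.6775

e_1 = a_1/‖a_1‖ = (-3, -3, 3, 4)/6.5574 = (-0.4575, -0.4575, 0.4575, 0.6100).
r_{13} = e_1·a_3 = 1.6775.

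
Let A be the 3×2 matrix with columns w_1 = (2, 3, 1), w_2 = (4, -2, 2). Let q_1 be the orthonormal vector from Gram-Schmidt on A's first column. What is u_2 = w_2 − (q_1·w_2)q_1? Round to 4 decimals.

u_2 = (3.4286, -2.8571, 1.7143)

w_1 = (2, 3, 1); ‖w_1‖ = 3.7417, so q_1 = (0.5345, 0.8018, 0.2673).
q_1·w_2 = 0.5345·4 + 0.8018·(-2) + 0.2673·2 = 1.0690.
u_2 = w_2 − 1.0690·q_1 = (3.4286, -2.8571, 1.7143).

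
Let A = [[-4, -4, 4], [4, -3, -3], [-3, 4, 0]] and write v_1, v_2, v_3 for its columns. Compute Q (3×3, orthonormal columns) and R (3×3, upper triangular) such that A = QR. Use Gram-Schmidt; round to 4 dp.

v_1 = (-4, 4, -3); ‖v_1‖ = 6.4031, so e_1 = (-0.6247, 0.6247, -0.4685).
e_1·v_2 = (-0.6247)·(-4) + 0.6247·(-3) + (-0.4685)·4 = -1.2494.
u_2 = v_2 + 1.2494·e_1 = (-4.7805, -2.2195, 3.4146).
‖u_2‖ = 6.2800, so e_2 = (-0.7612, -0.3534, 0.5437).
e_1·v_3 = (-0.6247)·4 + 0.6247·(-3) + (-0.4685)·0 = -4.3729; e_2·v_3 = (-0.7612)·4 + (-0.3534)·(-3) + 0.5437·0 = -1.9846.
u_3 = v_3 + 4.3729·e_1 + 1.9846·e_2 = (-0.2424, -0.9697, -0.9697).
‖u_3‖ = 1.3926, so e_3 = (-0.1741, -0.6963, -0.6963).

Q = [[-0.6247, -0.7612, -0.1741], [0.6247, -0.3534, -0.6963], [-0.4685, 0.5437, -0.6963]], R = [[6.4031, -1.2494, -4.3729], [0.0000, 6.2800, -1.9846], [0.0000, 0.0000, 1.3926]]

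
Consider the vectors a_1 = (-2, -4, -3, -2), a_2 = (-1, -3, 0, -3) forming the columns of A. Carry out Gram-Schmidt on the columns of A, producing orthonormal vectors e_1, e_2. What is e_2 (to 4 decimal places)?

a_1 = (-2, -4, -3, -2); ‖a_1‖ = 5.7446, so e_1 = (-0.3482, -0.6963, -0.5222, -0.3482).
e_1·a_2 = (-0.3482)·(-1) + (-0.6963)·(-3) + (-0.5222)·0 + (-0.3482)·(-3) = 3.4816.
u_2 = a_2 − 3.4816·e_1 = (0.2121, -0.5758, 1.8182, -1.7879).
‖u_2‖ = 2.6227, so e_2 = (0.0809, -0.2195, 0.6932, -0.6817).

e_2 = (0.0809, -0.2195, 0.6932, -0.6817)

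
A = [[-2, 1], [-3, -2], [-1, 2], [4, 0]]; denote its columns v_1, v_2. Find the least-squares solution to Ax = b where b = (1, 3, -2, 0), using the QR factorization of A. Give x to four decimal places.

x = (-0.2368, -0.9474)

v_1 = (-2, -3, -1, 4); ‖v_1‖ = 5.4772, so e_1 = (-0.3651, -0.5477, -0.1826, 0.7303).
e_1·v_2 = (-0.3651)·1 + (-0.5477)·(-2) + (-0.1826)·2 + 0.7303·0 = 0.3651.
u_2 = v_2 − 0.3651·e_1 = (1.1333, -1.8000, 2.0667, -0.2667).
‖u_2‖ = 2.9777, so e_2 = (0.3806, -0.6045, 0.6940, -0.0896).
Qᵀb = (-1.6432, -2.8210).
Back-substitute: x_2 = -2.8210/2.9777 = -0.9474.
x_1 = (-1.6432 − 0.3651·(-0.9474))/5.4772 = -0.2368.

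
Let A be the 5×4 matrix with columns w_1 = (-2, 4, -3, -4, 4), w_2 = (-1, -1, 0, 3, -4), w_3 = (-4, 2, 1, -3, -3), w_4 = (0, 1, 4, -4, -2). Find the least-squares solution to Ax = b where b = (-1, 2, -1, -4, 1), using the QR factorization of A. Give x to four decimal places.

x = (0.5356, 0.0107, 0.0497, 0.2935)

w_1 = (-2, 4, -3, -4, 4); ‖w_1‖ = 7.8102, so q_1 = (-0.2561, 0.5121, -0.3841, -0.5121, 0.5121).
q_1·w_2 = (-0.2561)·(-1) + 0.5121·(-1) + (-0.3841)·0 + (-0.5121)·3 + 0.5121·(-4) = -3.8411.
u_2 = w_2 + 3.8411·q_1 = (-1.9836, 0.9672, -1.4754, 1.0328, -2.0328).
‖u_2‖ = 3.4994, so q_2 = (-0.5668, 0.2764, -0.4216, 0.2951, -0.5809).
q_1·w_3 = (-0.2561)·(-4) + 0.5121·2 + (-0.3841)·1 + (-0.5121)·(-3) + 0.5121·(-3) = 1.6645; q_2·w_3 = (-0.5668)·(-4) + 0.2764·2 + (-0.4216)·1 + 0.2951·(-3) + (-0.5809)·(-3) = 3.2558.
u_3 = w_3 − 1.6645·q_1 − 3.2558·q_2 = (-1.7282, 0.2477, 3.0120, -3.1084, -1.9612).
‖u_3‖ = 5.0625, so q_3 = (-0.3414, 0.0489, 0.5950, -0.6140, -0.3874).
q_1·w_4 = (-0.2561)·0 + 0.5121·1 + (-0.3841)·4 + (-0.5121)·(-4) + 0.5121·(-2) = 0.0000; q_2·w_4 = (-0.5668)·0 + 0.2764·1 + (-0.4216)·4 + 0.2951·(-4) + (-0.5809)·(-2) = -1.4288; q_3·w_4 = (-0.3414)·0 + 0.0489·1 + 0.5950·4 + (-0.6140)·(-4) + (-0.3874)·(-2) = 5.6596.
u_4 = w_4 + 0.0000·q_1 + 1.4288·q_2 − 5.6596·q_3 = (1.1222, 1.1180, 0.0303, -0.1033, -0.6375).
‖u_4‖ = 1.7109, so q_4 = (0.6559, 0.6535, 0.0177, -0.0604, -0.3726).
Qᵀb = (4.2252, -0.2202, 1.9129, 0.5022).
Back-substitute: x_4 = 0.5022/1.7109 = 0.2935.
x_3 = (1.9129 − 5.6596·0.2935)/5.0625 = 0.0497.
x_2 = (-0.2202 − 3.2558·0.0497 + 1.4288·0.2935)/3.4994 = 0.0107.
x_1 = (4.2252 + 3.8411·0.0107 − 1.6645·0.0497 + 0.0000·0.2935)/7.8102 = 0.5356.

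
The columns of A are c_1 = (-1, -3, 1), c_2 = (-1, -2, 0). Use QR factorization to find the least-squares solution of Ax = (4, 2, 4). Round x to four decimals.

x = (4.3333, -7.6667)

c_1 = (-1, -3, 1); ‖c_1‖ = 3.3166, so q_1 = (-0.3015, -0.9045, 0.3015).
q_1·c_2 = (-0.3015)·(-1) + (-0.9045)·(-2) + 0.3015·0 = 2.1106.
u_2 = c_2 − 2.1106·q_1 = (-0.3636, -0.0909, -0.6364).
‖u_2‖ = 0.7385, so q_2 = (-0.4924, -0.1231, -0.8616).
Qᵀb = (-1.8091, -5.6622).
Back-substitute: x_2 = -5.6622/0.7385 = -7.6667.
x_1 = (-1.8091 − 2.1106·(-7.6667))/3.3166 = 4.3333.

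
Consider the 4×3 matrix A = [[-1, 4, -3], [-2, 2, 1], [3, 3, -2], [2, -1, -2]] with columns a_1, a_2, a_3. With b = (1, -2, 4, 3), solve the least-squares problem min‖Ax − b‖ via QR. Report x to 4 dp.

a_1 = (-1, -2, 3, 2); ‖a_1‖ = 4.2426, so q_1 = (-0.2357, -0.4714, 0.7071, 0.4714).
q_1·a_2 = (-0.2357)·4 + (-0.4714)·2 + 0.7071·3 + 0.4714·(-1) = -0.2357.
u_2 = a_2 + 0.2357·q_1 = (3.9444, 1.8889, 3.1667, -0.8889).
‖u_2‖ = 5.4722, so q_2 = (0.7208, 0.3452, 0.5787, -0.1624).
q_1·a_3 = (-0.2357)·(-3) + (-0.4714)·1 + 0.7071·(-2) + 0.4714·(-2) = -2.1213; q_2·a_3 = 0.7208·(-3) + 0.3452·1 + 0.5787·(-2) + (-0.1624)·(-2) = -2.6498.
u_3 = a_3 + 2.1213·q_1 + 2.6498·q_2 = (-1.5900, 0.9147, 1.0334, -1.4304).
‖u_3‖ = 2.5453, so q_3 = (-0.6247, 0.3593, 0.4060, -0.5620).
Qᵀb = (4.9497, 1.8579, -1.4053).
Back-substitute: x_3 = -1.4053/2.5453 = -0.5521.
x_2 = (1.8579 + 2.6498·(-0.5521))/5.4722 = 0.0722.
x_1 = (4.9497 + 0.2357·0.0722 + 2.1213·(-0.5521))/4.2426 = 0.8946.

x = (0.8946, 0.0722, -0.5521)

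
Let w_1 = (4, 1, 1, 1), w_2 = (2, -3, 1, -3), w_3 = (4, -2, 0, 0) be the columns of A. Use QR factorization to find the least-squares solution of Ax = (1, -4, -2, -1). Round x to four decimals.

w_1 = (4, 1, 1, 1); ‖w_1‖ = 4.3589, so e_1 = (0.9177, 0.2294, 0.2294, 0.2294).
e_1·w_2 = 0.9177·2 + 0.2294·(-3) + 0.2294·1 + 0.2294·(-3) = 0.6882.
u_2 = w_2 − 0.6882·e_1 = (1.3684, -3.1579, 0.8421, -3.1579).
‖u_2‖ = 4.7462, so e_2 = (0.2883, -0.6654, 0.1774, -0.6654).
e_1·w_3 = 0.9177·4 + 0.2294·(-2) + 0.2294·0 + 0.2294·0 = 3.2118; e_2·w_3 = 0.2883·4 + (-0.6654)·(-2) + 0.1774·0 + (-0.6654)·0 = 2.4840.
u_3 = w_3 − 3.2118·e_1 − 2.4840·e_2 = (0.3364, -1.0841, -1.1776, 0.9159).
‖u_3‖ = 1.8746, so e_3 = (0.1795, -0.5783, -0.6282, 0.4886).
Qᵀb = (-0.6882, 3.2602, 3.2606).
Back-substitute: x_3 = 3.2606/1.8746 = 1.7394.
x_2 = (3.2602 − 2.4840·1.7394)/4.7462 = -0.2234.
x_1 = (-0.6882 − 0.6882·(-0.2234) − 3.2118·1.7394)/4.3589 = -1.4043.

x = (-1.4043, -0.2234, 1.7394)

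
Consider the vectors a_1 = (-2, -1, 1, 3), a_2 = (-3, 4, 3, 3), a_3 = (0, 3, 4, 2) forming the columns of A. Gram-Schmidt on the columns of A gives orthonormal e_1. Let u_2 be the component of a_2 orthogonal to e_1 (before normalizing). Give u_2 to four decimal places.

u_2 = (-1.1333, 4.9333, 2.0667, 0.2000)

a_1 = (-2, -1, 1, 3); ‖a_1‖ = 3.8730, so e_1 = (-0.5164, -0.2582, 0.2582, 0.7746).
e_1·a_2 = (-0.5164)·(-3) + (-0.2582)·4 + 0.2582·3 + 0.7746·3 = 3.6148.
u_2 = a_2 − 3.6148·e_1 = (-1.1333, 4.9333, 2.0667, 0.2000).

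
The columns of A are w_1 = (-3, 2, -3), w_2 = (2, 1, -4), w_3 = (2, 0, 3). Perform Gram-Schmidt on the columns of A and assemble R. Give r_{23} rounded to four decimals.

w_1 = (-3, 2, -3); ‖w_1‖ = 4.6904, so q_1 = (-0.6396, 0.4264, -0.6396).
q_1·w_2 = (-0.6396)·2 + 0.4264·1 + (-0.6396)·(-4) = 1.7056.
u_2 = w_2 − 1.7056·q_1 = (3.0909, 0.2727, -2.9091).
‖u_2‖ = 4.2533, so q_2 = (0.7267, 0.0641, -0.6840).
r_{23} = q_2·w_3 = -0.5985.

r_{23} = -0.5985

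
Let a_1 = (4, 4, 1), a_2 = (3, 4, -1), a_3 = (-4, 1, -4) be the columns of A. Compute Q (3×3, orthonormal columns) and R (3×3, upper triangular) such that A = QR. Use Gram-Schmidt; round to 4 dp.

Q = [[0.6963, -0.1379, -0.7044], [0.6963, 0.3678, 0.6163], [0.1741, -0.9196, 0.3522]], R = [[5.7446, 4.7001, -2.7852], [0.0000, 1.9771, 4.5980], [0.0000, 0.0000, 2.0250]]

a_1 = (4, 4, 1); ‖a_1‖ = 5.7446, so e_1 = (0.6963, 0.6963, 0.1741).
e_1·a_2 = 0.6963·3 + 0.6963·4 + 0.1741·(-1) = 4.7001.
u_2 = a_2 − 4.7001·e_1 = (-0.2727, 0.7273, -1.8182).
‖u_2‖ = 1.9771, so e_2 = (-0.1379, 0.3678, -0.9196).
e_1·a_3 = 0.6963·(-4) + 0.6963·1 + 0.1741·(-4) = -2.7852; e_2·a_3 = (-0.1379)·(-4) + 0.3678·1 + (-0.9196)·(-4) = 4.5980.
u_3 = a_3 + 2.7852·e_1 − 4.5980·e_2 = (-1.4264, 1.2481, 0.7132).
‖u_3‖ = 2.0250, so e_3 = (-0.7044, 0.6163, 0.3522).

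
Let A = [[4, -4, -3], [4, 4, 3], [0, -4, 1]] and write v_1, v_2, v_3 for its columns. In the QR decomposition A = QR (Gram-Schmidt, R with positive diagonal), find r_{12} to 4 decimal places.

v_1 = (4, 4, 0); ‖v_1‖ = 5.6569, so e_1 = (0.7071, 0.7071, 0.0000).
r_{12} = e_1·v_2 = 0.0000.

r_{12} = 0.0000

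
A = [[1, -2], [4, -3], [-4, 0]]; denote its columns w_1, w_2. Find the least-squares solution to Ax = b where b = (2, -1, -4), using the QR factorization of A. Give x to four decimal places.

x = (0.7210, 0.6996)

q_1 = w_1/‖w_1‖ = (1, 4, -4)/5.7446 = (0.1741, 0.6963, -0.6963).
r_{12} = q_1·w_2 = -2.4371.
u_2 = w_2 + 2.4371·q_1 = (-1.5758, -1.3030, -1.6970).
‖u_2‖ = 2.6572, so q_2 = (-0.5930, -0.4904, -0.6386).
Qᵀb = (2.4371, 1.8589).
Back-substitute: x_2 = 1.8589/2.6572 = 0.6996.
x_1 = (2.4371 + 2.4371·0.6996)/5.7446 = 0.7210.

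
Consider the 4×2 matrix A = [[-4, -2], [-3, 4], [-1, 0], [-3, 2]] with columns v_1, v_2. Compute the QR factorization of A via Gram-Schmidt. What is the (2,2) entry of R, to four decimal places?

v_1 = (-4, -3, -1, -3); ‖v_1‖ = 5.9161, so q_1 = (-0.6761, -0.5071, -0.1690, -0.5071).
q_1·v_2 = (-0.6761)·(-2) + (-0.5071)·4 + (-0.1690)·0 + (-0.5071)·2 = -1.6903.
u_2 = v_2 + 1.6903·q_1 = (-3.1429, 3.1429, -0.2857, 1.1429).
r_{22} = ‖u_2‖ = 4.5981.

r_{22} = 4.5981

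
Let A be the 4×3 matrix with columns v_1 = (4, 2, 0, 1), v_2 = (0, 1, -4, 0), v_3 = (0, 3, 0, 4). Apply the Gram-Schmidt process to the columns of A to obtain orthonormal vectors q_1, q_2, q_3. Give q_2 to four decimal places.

q_2 = (-0.0929, 0.1974, -0.9756, -0.0232)

v_1 = (4, 2, 0, 1); ‖v_1‖ = 4.5826, so q_1 = (0.8729, 0.4364, 0.0000, 0.2182).
q_1·v_2 = 0.8729·0 + 0.4364·1 + 0.0000·(-4) + 0.2182·0 = 0.4364.
u_2 = v_2 − 0.4364·q_1 = (-0.3810, 0.8095, -4.0000, -0.0952).
‖u_2‖ = 4.0999, so q_2 = (-0.0929, 0.1974, -0.9756, -0.0232).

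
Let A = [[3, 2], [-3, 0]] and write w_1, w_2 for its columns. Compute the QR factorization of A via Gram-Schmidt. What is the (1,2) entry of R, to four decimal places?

r_{12} = 1.4142

w_1 = (3, -3); ‖w_1‖ = 4.2426, so q_1 = (0.7071, -0.7071).
r_{12} = q_1·w_2 = 1.4142.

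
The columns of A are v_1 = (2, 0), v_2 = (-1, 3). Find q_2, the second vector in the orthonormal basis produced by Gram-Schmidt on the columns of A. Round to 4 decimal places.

q_2 = (0.0000, 1.0000)

q_1 = v_1/‖v_1‖ = (2, 0)/2.0000 = (1.0000, 0.0000).
r_{12} = q_1·v_2 = -1.0000.
u_2 = v_2 + 1.0000·q_1 = (0.0000, 3.0000).
‖u_2‖ = 3.0000, so q_2 = (0.0000, 1.0000).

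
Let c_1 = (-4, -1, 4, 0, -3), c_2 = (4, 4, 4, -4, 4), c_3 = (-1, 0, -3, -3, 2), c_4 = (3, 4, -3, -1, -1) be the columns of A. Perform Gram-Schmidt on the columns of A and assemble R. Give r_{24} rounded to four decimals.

r_{24} = 0.7533

e_1 = c_1/‖c_1‖ = (-4, -1, 4, 0, -3)/6.4807 = (-0.6172, -0.1543, 0.6172, 0.0000, -0.4629).
r_{12} = e_1·c_2 = -2.4689.
u_2 = c_2 + 2.4689·e_1 = (2.4762, 3.6190, 5.5238, -4.0000, 2.8571).
‖u_2‖ = 8.5968, so e_2 = (0.2880, 0.4210, 0.6425, -0.4653, 0.3324).
r_{24} = e_2·c_4 = 0.7533.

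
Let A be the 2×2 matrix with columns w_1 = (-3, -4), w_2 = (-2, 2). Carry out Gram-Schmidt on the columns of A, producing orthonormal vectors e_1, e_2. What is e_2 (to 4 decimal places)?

e_1 = w_1/‖w_1‖ = (-3, -4)/5.0000 = (-0.6000, -0.8000).
r_{12} = e_1·w_2 = -0.4000.
u_2 = w_2 + 0.4000·e_1 = (-2.2400, 1.6800).
‖u_2‖ = 2.8000, so e_2 = (-0.8000, 0.6000).

e_2 = (-0.8000, 0.6000)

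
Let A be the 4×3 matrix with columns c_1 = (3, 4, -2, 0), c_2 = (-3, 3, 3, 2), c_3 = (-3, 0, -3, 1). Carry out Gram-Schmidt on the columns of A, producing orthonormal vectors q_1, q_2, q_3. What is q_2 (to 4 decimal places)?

q_2 = (-0.4855, 0.6162, 0.5042, 0.3610)

c_1 = (3, 4, -2, 0); ‖c_1‖ = 5.3852, so q_1 = (0.5571, 0.7428, -0.3714, 0.0000).
q_1·c_2 = 0.5571·(-3) + 0.7428·3 + (-0.3714)·3 + 0.0000·2 = -0.5571.
u_2 = c_2 + 0.5571·q_1 = (-2.6897, 3.4138, 2.7931, 2.0000).
‖u_2‖ = 5.5398, so q_2 = (-0.4855, 0.6162, 0.5042, 0.3610).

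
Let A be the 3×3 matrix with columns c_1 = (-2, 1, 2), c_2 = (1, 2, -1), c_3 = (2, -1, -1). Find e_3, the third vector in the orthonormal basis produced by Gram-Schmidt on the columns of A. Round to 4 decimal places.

e_3 = (0.7071, 0.0000, 0.7071)

e_1 = c_1/‖c_1‖ = (-2, 1, 2)/3.0000 = (-0.6667, 0.3333, 0.6667).
r_{12} = e_1·c_2 = -0.6667.
u_2 = c_2 + 0.6667·e_1 = (0.5556, 2.2222, -0.5556).
‖u_2‖ = 2.3570, so e_2 = (0.2357, 0.9428, -0.2357).
r_{13} = e_1·c_3 = -2.3333; r_{23} = e_2·c_3 = -0.2357.
u_3 = c_3 + 2.3333·e_1 + 0.2357·e_2 = (0.5000, 0.0000, 0.5000).
‖u_3‖ = 0.7071, so e_3 = (0.7071, 0.0000, 0.7071).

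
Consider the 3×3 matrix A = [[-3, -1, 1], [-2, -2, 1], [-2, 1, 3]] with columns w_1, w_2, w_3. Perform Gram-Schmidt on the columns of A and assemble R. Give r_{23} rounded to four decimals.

w_1 = (-3, -2, -2); ‖w_1‖ = 4.1231, so q_1 = (-0.7276, -0.4851, -0.4851).
q_1·w_2 = (-0.7276)·(-1) + (-0.4851)·(-2) + (-0.4851)·1 = 1.2127.
u_2 = w_2 − 1.2127·q_1 = (-0.1176, -1.4118, 1.5882).
‖u_2‖ = 2.1282, so q_2 = (-0.0553, -0.6633, 0.7463).
r_{23} = q_2·w_3 = 1.5202.

r_{23} = 1.5202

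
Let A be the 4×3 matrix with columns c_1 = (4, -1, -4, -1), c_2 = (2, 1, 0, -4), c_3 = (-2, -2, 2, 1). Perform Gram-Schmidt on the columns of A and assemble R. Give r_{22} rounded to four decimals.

q_1 = c_1/‖c_1‖ = (4, -1, -4, -1)/5.8310 = (0.6860, -0.1715, -0.6860, -0.1715).
r_{12} = q_1·c_2 = 1.8865.
u_2 = c_2 − 1.8865·q_1 = (0.7059, 1.3235, 1.2941, -3.6765).
r_{22} = ‖u_2‖ = 4.1763.

r_{22} = 4.1763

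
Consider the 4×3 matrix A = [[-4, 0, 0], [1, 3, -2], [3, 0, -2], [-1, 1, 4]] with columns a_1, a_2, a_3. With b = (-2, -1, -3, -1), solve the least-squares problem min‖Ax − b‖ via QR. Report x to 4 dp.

a_1 = (-4, 1, 3, -1); ‖a_1‖ = 5.1962, so q_1 = (-0.7698, 0.1925, 0.5774, -0.1925).
q_1·a_2 = (-0.7698)·0 + 0.1925·3 + 0.5774·0 + (-0.1925)·1 = 0.3849.
u_2 = a_2 − 0.3849·q_1 = (0.2963, 2.9259, -0.2222, 1.0741).
‖u_2‖ = 3.1388, so q_2 = (0.0944, 0.9322, -0.0708, 0.3422).
q_1·a_3 = (-0.7698)·0 + 0.1925·(-2) + 0.5774·(-2) + (-0.1925)·4 = -2.3094; q_2·a_3 = 0.0944·0 + 0.9322·(-2) + (-0.0708)·(-2) + 0.3422·4 = -0.3540.
u_3 = a_3 + 2.3094·q_1 + 0.3540·q_2 = (-1.7444, -1.2256, -0.6917, 3.6767).
‖u_3‖ = 4.3060, so q_3 = (-0.4051, -0.2846, -0.1606, 0.8539).
Qᵀb = (-0.1925, -1.2508, 0.7229).
Back-substitute: x_3 = 0.7229/4.3060 = 0.1679.
x_2 = (-1.2508 + 0.3540·0.1679)/3.1388 = -0.3796.
x_1 = (-0.1925 − 0.3849·(-0.3796) + 2.3094·0.1679)/5.1962 = 0.0657.

x = (0.0657, -0.3796, 0.1679)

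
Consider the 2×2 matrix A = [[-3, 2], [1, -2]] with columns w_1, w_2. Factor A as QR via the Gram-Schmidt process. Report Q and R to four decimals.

q_1 = w_1/‖w_1‖ = (-3, 1)/3.1623 = (-0.9487, 0.3162).
r_{12} = q_1·w_2 = -2.5298.
u_2 = w_2 + 2.5298·q_1 = (-0.4000, -1.2000).
‖u_2‖ = 1.2649, so q_2 = (-0.3162, -0.9487).

Q = [[-0.9487, -0.3162], [0.3162, -0.9487]], R = [[3.1623, -2.5298], [0.0000, 1.2649]]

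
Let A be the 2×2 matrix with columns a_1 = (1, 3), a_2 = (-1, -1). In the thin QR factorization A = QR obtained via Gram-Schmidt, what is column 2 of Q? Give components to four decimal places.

e_1 = a_1/‖a_1‖ = (1, 3)/3.1623 = (0.3162, 0.9487).
r_{12} = e_1·a_2 = -1.2649.
u_2 = a_2 + 1.2649·e_1 = (-0.6000, 0.2000).
‖u_2‖ = 0.6325, so e_2 = (-0.9487, 0.3162).

e_2 = (-0.9487, 0.3162)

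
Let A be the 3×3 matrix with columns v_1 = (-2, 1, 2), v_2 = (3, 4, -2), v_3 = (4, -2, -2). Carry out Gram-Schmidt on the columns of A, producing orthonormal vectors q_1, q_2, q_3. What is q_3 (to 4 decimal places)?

q_3 = (0.6667, -0.1333, 0.7333)

v_1 = (-2, 1, 2); ‖v_1‖ = 3.0000, so q_1 = (-0.6667, 0.3333, 0.6667).
q_1·v_2 = (-0.6667)·3 + 0.3333·4 + 0.6667·(-2) = -2.0000.
u_2 = v_2 + 2.0000·q_1 = (1.6667, 4.6667, -0.6667).
‖u_2‖ = 5.0000, so q_2 = (0.3333, 0.9333, -0.1333).
q_1·v_3 = (-0.6667)·4 + 0.3333·(-2) + 0.6667·(-2) = -4.6667; q_2·v_3 = 0.3333·4 + 0.9333·(-2) + (-0.1333)·(-2) = -0.2667.
u_3 = v_3 + 4.6667·q_1 + 0.2667·q_2 = (0.9778, -0.1956, 1.0756).
‖u_3‖ = 1.4667, so q_3 = (0.6667, -0.1333, 0.7333).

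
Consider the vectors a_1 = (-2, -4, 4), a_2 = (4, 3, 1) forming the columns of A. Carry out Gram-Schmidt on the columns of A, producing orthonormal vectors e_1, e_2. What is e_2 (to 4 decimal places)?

e_2 = (0.7158, 0.2812, 0.6391)

a_1 = (-2, -4, 4); ‖a_1‖ = 6.0000, so e_1 = (-0.3333, -0.6667, 0.6667).
e_1·a_2 = (-0.3333)·4 + (-0.6667)·3 + 0.6667·1 = -2.6667.
u_2 = a_2 + 2.6667·e_1 = (3.1111, 1.2222, 2.7778).
‖u_2‖ = 4.3461, so e_2 = (0.7158, 0.2812, 0.6391).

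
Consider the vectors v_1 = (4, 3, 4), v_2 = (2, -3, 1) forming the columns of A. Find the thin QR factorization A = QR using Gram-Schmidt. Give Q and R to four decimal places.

v_1 = (4, 3, 4); ‖v_1‖ = 6.4031, so q_1 = (0.6247, 0.4685, 0.6247).
q_1·v_2 = 0.6247·2 + 0.4685·(-3) + 0.6247·1 = 0.4685.
u_2 = v_2 − 0.4685·q_1 = (1.7073, -3.2195, 0.7073).
‖u_2‖ = 3.7122, so q_2 = (0.4599, -0.8673, 0.1905).

Q = [[0.6247, 0.4599], [0.4685, -0.8673], [0.6247, 0.1905]], R = [[6.4031, 0.4685], [0.0000, 3.7122]]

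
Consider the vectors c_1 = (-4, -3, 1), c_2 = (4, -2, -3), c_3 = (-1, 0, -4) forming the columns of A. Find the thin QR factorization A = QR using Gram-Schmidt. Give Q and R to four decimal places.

Q = [[-0.7845, 0.4216, -0.4548], [-0.5883, -0.7379, 0.3308], [0.1961, -0.5270, -0.8269]], R = [[5.0990, -2.5495, 0.0000], [0.0000, 4.7434, 1.6865], [0.0000, 0.0000, 3.7624]]

q_1 = c_1/‖c_1‖ = (-4, -3, 1)/5.0990 = (-0.7845, -0.5883, 0.1961).
r_{12} = q_1·c_2 = -2.5495.
u_2 = c_2 + 2.5495·q_1 = (2.0000, -3.5000, -2.5000).
‖u_2‖ = 4.7434, so q_2 = (0.4216, -0.7379, -0.5270).
r_{13} = q_1·c_3 = 0.0000; r_{23} = q_2·c_3 = 1.6865.
u_3 = c_3 + 0.0000·q_1 − 1.6865·q_2 = (-1.7111, 1.2444, -3.1111).
‖u_3‖ = 3.7624, so q_3 = (-0.4548, 0.3308, -0.8269).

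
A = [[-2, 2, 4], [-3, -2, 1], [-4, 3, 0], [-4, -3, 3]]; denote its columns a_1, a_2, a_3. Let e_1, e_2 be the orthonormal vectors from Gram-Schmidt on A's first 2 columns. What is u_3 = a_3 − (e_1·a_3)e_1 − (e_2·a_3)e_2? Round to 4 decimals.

u_3 = (3.1372, -0.6758, -1.8019, 0.7401)

e_1 = a_1/‖a_1‖ = (-2, -3, -4, -4)/6.7082 = (-0.2981, -0.4472, -0.5963, -0.5963).
r_{12} = e_1·a_2 = 0.2981.
u_2 = a_2 − 0.2981·e_1 = (2.0889, -1.8667, 3.1778, -2.8222).
‖u_2‖ = 5.0903, so e_2 = (0.4104, -0.3667, 0.6243, -0.5544).
r_{13} = e_1·a_3 = -3.4286; r_{23} = e_2·a_3 = -0.3885.
u_3 = a_3 + 3.4286·e_1 + 0.3885·e_2 = (3.1372, -0.6758, -1.8019, 0.7401).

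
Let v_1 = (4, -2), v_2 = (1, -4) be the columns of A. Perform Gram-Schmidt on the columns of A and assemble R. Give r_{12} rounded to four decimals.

r_{12} = 2.6833

v_1 = (4, -2); ‖v_1‖ = 4.4721, so e_1 = (0.8944, -0.4472).
r_{12} = e_1·v_2 = 2.6833.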